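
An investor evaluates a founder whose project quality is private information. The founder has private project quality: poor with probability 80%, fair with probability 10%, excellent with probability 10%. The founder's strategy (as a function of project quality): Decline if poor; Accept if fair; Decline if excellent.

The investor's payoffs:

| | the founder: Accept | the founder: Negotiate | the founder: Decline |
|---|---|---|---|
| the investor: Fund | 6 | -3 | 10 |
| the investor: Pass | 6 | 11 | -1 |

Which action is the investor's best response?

E[Fund] = 0.8·(10) + 0.1·(6) + 0.1·(10) = 9.6
E[Pass] = 0.8·(-1) + 0.1·(6) + 0.1·(-1) = -0.3
Best response: Fund (9.6 is the largest).

Fund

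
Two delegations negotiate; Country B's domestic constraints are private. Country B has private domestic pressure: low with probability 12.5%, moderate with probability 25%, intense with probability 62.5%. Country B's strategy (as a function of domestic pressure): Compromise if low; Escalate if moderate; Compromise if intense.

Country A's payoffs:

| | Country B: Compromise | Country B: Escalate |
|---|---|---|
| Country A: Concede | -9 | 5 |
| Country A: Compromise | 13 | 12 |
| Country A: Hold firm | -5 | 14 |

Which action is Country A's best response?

Compromise

Compute Country A's expected payoff for each action, taking the expectation over Country B's type.
E[Concede] = 0.125·(-9) + 0.25·(5) + 0.625·(-9) = -5.5
E[Compromise] = 0.125·(13) + 0.25·(12) + 0.625·(13) = 12.75
E[Hold firm] = 0.125·(-5) + 0.25·(14) + 0.625·(-5) = -0.25
Best response: Compromise (12.75 is the largest).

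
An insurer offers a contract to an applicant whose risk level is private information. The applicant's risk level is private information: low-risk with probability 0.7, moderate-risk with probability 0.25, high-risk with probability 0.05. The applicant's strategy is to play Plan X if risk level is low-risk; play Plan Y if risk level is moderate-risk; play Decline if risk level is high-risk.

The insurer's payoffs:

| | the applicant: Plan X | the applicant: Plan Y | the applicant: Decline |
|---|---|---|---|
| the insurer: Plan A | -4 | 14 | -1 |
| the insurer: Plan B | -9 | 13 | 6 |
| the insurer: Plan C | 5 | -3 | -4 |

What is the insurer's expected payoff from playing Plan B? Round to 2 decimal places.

-2.75

Take the expectation over the applicant's risk level, weighting each type's action by its prior probability.
E[Plan B] = 0.7·(-9) + 0.25·13 + 0.05·6 = (-6.3) + 3.25 + 0.3 = -2.75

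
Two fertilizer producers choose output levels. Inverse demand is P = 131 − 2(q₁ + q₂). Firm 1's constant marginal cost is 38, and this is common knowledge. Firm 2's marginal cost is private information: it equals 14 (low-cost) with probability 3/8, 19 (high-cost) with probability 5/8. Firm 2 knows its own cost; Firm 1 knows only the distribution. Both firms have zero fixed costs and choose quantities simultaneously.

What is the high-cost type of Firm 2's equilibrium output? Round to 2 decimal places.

21.99

Type-c best response for Firm 2: q₂(c) = (131 − c)/4 − q₁/2.
Firm 1 maximizes expected profit; its first-order condition is 131 − 4q₁ − 2E[q₂] − 38 = 0.
Substituting E[q₂] and solving: E[c₂] = 17.125, so q₁ = (131 − 2·38 + 17.125)/6 = 12.0208.
q₂(high-cost) = (131 − 19 − 2·12.0208)/4 = 21.9896.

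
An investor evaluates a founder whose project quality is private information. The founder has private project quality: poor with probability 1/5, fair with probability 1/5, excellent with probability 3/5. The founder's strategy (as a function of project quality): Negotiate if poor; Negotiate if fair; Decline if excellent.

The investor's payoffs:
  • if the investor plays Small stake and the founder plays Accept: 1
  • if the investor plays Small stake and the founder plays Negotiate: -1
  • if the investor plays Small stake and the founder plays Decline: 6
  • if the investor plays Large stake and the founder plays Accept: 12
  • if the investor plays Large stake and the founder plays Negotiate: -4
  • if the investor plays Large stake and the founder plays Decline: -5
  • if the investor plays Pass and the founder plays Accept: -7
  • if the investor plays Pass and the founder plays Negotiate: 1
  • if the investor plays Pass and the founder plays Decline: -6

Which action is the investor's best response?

Compute the investor's expected payoff for each action, taking the expectation over the founder's type.
E[Small stake] = 1/5·(-1) + 1/5·(-1) + 3/5·(6) = 16/5
E[Large stake] = 1/5·(-4) + 1/5·(-4) + 3/5·(-5) = -23/5
E[Pass] = 1/5·(1) + 1/5·(1) + 3/5·(-6) = -16/5
Best response: Small stake (16/5 is the largest).

Small stake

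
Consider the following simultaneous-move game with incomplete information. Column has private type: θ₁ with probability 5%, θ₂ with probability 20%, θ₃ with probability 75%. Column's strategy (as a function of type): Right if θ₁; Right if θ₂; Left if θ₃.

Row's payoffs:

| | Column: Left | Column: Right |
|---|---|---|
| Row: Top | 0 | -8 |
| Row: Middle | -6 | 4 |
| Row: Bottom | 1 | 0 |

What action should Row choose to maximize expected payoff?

E[Top] = 0.05·(-8) + 0.2·(-8) + 0.75·(0) = -2
E[Middle] = 0.05·(4) + 0.2·(4) + 0.75·(-6) = -3.5
E[Bottom] = 0.05·(0) + 0.2·(0) + 0.75·(1) = 0.75
Best response: Bottom (0.75 is the largest).

Bottom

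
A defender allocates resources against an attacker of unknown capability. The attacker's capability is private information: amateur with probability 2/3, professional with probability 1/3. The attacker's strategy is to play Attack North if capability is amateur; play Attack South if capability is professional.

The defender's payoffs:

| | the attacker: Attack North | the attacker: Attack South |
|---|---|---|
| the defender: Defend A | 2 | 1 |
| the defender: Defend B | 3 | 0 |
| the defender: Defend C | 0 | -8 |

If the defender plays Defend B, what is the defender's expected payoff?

Take the expectation over the attacker's capability, weighting each type's action by its prior probability.
E[Defend B] = 2/3·3 + 1/3·0 = 2 + 0 = 2

2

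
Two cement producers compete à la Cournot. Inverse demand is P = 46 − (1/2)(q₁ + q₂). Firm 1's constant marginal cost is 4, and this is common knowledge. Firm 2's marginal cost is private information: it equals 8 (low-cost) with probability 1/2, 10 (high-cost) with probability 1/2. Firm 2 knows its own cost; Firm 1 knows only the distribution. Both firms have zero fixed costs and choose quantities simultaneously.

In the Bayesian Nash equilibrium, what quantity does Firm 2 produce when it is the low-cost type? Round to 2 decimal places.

Type-c best response for Firm 2: q₂(c) = (46 − c) − q₁/2.
Firm 1 maximizes expected profit; its first-order condition is 46 − q₁ − (1/2)E[q₂] − 4 = 0.
Substituting E[q₂] and solving: E[c₂] = 9, so q₁ = (46 − 2·4 + 9)/(3/2) = 31.3333.
q₂(low-cost) = (46 − 8 − (1/2)·31.3333) = 22.3333.

22.33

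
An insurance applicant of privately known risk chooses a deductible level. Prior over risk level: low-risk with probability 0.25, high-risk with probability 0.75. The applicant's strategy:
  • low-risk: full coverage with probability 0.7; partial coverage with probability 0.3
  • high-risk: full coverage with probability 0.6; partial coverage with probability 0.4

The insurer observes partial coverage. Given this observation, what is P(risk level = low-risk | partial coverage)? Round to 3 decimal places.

P(partial coverage) = 0.25·0.3 + 0.75·0.4 = 0.375
P(low-risk | partial coverage) = (0.25·0.3) / 0.375 = 0.075 / 0.375 = 0.2

0.200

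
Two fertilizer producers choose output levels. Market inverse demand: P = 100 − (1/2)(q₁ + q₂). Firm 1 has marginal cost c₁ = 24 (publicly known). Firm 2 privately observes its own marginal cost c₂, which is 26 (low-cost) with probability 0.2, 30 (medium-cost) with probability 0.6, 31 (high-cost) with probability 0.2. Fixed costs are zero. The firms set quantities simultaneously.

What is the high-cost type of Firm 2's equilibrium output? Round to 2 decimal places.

41.87

Type-c best response for Firm 2: q₂(c) = (100 − c) − q₁/2.
Firm 1 maximizes expected profit; its first-order condition is 100 − q₁ − (1/2)E[q₂] − 24 = 0.
Substituting E[q₂] and solving: E[c₂] = 29.4, so q₁ = (100 − 2·24 + 29.4)/(3/2) = 54.2667.
q₂(high-cost) = (100 − 31 − (1/2)·54.2667) = 41.8667.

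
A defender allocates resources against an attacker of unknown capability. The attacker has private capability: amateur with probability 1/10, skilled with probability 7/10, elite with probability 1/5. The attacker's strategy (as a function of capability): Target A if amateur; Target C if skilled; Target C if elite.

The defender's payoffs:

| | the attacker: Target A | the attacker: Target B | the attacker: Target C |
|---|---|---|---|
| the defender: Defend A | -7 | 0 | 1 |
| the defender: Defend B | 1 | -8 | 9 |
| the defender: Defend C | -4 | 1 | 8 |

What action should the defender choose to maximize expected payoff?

Defend B

Compute the defender's expected payoff for each action, taking the expectation over the attacker's type.
E[Defend A] = 1/10·(-7) + 7/10·(1) + 1/5·(1) = 1/5
E[Defend B] = 1/10·(1) + 7/10·(9) + 1/5·(9) = 41/5
E[Defend C] = 1/10·(-4) + 7/10·(8) + 1/5·(8) = 34/5
Best response: Defend B (41/5 is the largest).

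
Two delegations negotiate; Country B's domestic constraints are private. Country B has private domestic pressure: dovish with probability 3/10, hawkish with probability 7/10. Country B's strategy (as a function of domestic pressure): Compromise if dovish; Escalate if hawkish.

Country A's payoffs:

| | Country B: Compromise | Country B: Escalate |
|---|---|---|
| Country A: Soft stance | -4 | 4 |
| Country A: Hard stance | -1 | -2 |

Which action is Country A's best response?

Soft stance

Compute Country A's expected payoff for each action, taking the expectation over Country B's type.
E[Soft stance] = 3/10·(-4) + 7/10·(4) = 8/5
E[Hard stance] = 3/10·(-1) + 7/10·(-2) = -17/10
Best response: Soft stance (8/5 is the largest).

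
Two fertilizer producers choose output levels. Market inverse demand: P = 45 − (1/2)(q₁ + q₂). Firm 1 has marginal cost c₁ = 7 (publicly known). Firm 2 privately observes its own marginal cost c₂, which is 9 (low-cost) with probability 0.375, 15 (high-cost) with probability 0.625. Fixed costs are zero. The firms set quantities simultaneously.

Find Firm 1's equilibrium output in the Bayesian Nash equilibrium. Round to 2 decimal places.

Firm 2 with cost c maximizes (45 − (1/2)(q₁+q₂) − c)·q₂, giving q₂(c) = (45 − c − (1/2)q₁).
E[c₂] = 0.375·9 + 0.625·15 = 12.75
Firm 1's FOC against E[q₂] yields q₁ = (45 − 2·7 + E[c₂])/(3/2) = (45 − 14 + 12.75)/(3/2) = 29.1667.

29.17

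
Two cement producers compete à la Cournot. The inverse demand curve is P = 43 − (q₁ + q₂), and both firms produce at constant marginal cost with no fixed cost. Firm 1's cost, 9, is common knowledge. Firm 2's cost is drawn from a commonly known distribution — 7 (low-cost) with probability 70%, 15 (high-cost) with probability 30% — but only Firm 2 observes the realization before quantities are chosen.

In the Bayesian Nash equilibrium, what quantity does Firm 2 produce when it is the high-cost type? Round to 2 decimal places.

Type-c best response for Firm 2: q₂(c) = (43 − c)/2 − q₁/2.
Firm 1 maximizes expected profit; its first-order condition is 43 − 2q₁ − E[q₂] − 9 = 0.
Substituting E[q₂] and solving: E[c₂] = 9.4, so q₁ = (43 − 2·9 + 9.4)/3 = 11.4667.
q₂(high-cost) = (43 − 15 − 11.4667)/2 = 8.26667.

8.27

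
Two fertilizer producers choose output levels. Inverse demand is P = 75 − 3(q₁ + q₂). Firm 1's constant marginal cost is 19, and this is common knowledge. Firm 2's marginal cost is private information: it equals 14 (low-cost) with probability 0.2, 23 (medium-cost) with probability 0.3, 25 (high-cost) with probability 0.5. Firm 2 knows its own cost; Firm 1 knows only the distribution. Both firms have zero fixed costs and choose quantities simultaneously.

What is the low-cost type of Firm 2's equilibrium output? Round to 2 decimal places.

6.88

Type-c best response for Firm 2: q₂(c) = (75 − c)/6 − q₁/2.
Firm 1 maximizes expected profit; its first-order condition is 75 − 6q₁ − 3E[q₂] − 19 = 0.
Substituting E[q₂] and solving: E[c₂] = 22.2, so q₁ = (75 − 2·19 + 22.2)/9 = 6.57778.
q₂(low-cost) = (75 − 14 − 3·6.57778)/6 = 6.87778.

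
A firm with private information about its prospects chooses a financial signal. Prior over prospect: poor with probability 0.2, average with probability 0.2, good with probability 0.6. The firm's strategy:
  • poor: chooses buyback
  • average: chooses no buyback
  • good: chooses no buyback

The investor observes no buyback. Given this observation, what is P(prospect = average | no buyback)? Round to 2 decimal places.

P(no buyback) = 0.2·0 + 0.2·1 + 0.6·1 = 0.8
P(average | no buyback) = (0.2·1) / 0.8 = 0.2 / 0.8 = 0.25

0.25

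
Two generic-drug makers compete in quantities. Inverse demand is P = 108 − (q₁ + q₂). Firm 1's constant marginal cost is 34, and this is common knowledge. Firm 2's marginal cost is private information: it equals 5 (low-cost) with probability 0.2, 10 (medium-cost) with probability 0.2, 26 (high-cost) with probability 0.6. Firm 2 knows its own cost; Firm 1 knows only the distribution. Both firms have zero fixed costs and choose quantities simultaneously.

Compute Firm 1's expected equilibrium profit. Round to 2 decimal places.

381.55

Type-c best response for Firm 2: q₂(c) = (108 − c)/2 − q₁/2.
Firm 1 maximizes expected profit; its first-order condition is 108 − 2q₁ − E[q₂] − 34 = 0.
Substituting E[q₂] and solving: E[c₂] = 18.6, so q₁ = (108 − 2·34 + 18.6)/3 = 19.5333.
E[P] = 108 − (q₁ + E[q₂]) = 53.5333; Firm 1's expected profit = (E[P] − 34)·q₁ = (53.5333 − 34)·19.5333 = 381.551.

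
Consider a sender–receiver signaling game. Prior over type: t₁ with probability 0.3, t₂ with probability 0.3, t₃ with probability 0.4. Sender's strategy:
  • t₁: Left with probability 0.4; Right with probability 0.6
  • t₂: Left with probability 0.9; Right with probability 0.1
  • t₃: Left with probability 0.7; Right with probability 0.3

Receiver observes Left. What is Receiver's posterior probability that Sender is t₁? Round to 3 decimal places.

P(Left) = 0.3·0.4 + 0.3·0.9 + 0.4·0.7 = 0.67
P(t₁ | Left) = (0.3·0.4) / 0.67 = 0.12 / 0.67 = 0.179104

0.179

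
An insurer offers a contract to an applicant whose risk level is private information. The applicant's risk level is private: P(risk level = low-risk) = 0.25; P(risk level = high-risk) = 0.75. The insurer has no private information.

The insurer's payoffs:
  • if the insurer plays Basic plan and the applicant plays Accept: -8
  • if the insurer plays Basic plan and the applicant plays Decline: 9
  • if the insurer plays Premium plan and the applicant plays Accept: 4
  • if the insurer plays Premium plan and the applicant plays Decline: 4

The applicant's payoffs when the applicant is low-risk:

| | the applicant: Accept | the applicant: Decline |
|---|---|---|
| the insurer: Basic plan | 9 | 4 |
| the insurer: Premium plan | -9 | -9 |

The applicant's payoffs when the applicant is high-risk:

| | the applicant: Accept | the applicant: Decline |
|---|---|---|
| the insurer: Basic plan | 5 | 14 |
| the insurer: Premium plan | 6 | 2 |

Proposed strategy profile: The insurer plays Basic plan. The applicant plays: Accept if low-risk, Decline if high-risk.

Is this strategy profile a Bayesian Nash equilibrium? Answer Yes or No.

Yes

The insurer plays Basic plan: E[Basic plan] = 0.25·(-8) + 0.75·(9) = 4.75; E[Premium plan] = 4. Best-responding. ✓
The applicant (risk level low-risk), facing Basic plan: Accept gives 9, Decline gives 4. Proposed Accept is best. ✓
The applicant (risk level high-risk), facing Basic plan: Accept gives 5, Decline gives 14. Proposed Decline is best. ✓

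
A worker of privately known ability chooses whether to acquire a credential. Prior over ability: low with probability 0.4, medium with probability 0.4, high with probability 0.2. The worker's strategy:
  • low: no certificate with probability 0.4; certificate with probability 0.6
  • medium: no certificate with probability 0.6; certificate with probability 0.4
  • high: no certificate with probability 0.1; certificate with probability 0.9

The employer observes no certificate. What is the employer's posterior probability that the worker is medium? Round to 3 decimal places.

Apply Bayes' rule using the sender's strategy as the likelihood.
P(no certificate) = 0.4·0.4 + 0.4·0.6 + 0.2·0.1 = 0.42
P(medium | no certificate) = (0.4·0.6) / 0.42 = 0.24 / 0.42 = 0.571429

0.571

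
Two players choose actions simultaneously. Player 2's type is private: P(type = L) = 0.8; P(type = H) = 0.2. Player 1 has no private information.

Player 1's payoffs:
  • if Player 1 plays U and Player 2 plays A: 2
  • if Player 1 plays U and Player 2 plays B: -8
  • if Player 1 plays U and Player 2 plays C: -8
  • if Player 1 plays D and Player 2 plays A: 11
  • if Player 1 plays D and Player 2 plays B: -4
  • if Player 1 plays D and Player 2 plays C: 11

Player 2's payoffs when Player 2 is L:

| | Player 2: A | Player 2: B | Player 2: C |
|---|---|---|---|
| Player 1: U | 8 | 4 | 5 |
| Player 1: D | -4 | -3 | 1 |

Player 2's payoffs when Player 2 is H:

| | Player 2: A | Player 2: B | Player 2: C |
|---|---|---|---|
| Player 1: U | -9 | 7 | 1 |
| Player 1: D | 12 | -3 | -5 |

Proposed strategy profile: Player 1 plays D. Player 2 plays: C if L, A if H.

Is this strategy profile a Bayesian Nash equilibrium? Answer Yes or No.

Yes

A profile is a BNE iff every type of every player is best-responding given beliefs about the other side.
Player 1 plays D: E[D] = 0.8·(11) + 0.2·(11) = 11; E[U] = -6. Best-responding. ✓
Player 2 (type L), facing D: A gives -4, B gives -3, C gives 1. Proposed C is best. ✓
Player 2 (type H), facing D: A gives 12, B gives -3, C gives -5. Proposed A is best. ✓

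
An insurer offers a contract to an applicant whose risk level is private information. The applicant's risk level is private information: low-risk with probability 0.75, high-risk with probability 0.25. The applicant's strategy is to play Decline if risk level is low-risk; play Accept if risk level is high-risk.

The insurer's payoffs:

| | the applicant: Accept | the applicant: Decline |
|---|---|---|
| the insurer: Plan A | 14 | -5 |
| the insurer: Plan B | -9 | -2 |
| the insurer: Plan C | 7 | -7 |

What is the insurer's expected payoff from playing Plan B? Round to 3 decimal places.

-3.750

Take the expectation over the applicant's risk level, weighting each type's action by its prior probability.
E[Plan B] = 0.75·(-2) + 0.25·(-9) = (-1.5) + (-2.25) = -3.75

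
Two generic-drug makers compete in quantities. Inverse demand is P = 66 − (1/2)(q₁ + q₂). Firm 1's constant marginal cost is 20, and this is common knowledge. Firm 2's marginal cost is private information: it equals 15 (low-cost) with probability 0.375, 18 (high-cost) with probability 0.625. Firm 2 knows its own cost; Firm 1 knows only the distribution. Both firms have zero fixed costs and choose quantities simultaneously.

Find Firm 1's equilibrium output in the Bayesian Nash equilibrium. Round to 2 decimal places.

Each type of Firm 2 best-responds to q₁; Firm 1 best-responds to the expected q₂ over Firm 2's types.
Firm 2 with cost c maximizes (66 − (1/2)(q₁+q₂) − c)·q₂, giving q₂(c) = (66 − c − (1/2)q₁).
E[c₂] = 0.375·15 + 0.625·18 = 16.875
Firm 1's FOC against E[q₂] yields q₁ = (66 − 2·20 + E[c₂])/(3/2) = (66 − 40 + 16.875)/(3/2) = 28.5833.

28.58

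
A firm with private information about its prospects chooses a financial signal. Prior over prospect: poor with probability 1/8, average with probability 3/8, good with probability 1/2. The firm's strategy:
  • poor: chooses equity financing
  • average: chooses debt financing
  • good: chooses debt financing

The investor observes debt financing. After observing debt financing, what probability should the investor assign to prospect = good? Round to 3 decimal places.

Apply Bayes' rule using the sender's strategy as the likelihood.
P(debt financing) = (1/8)·0 + (3/8)·1 + (1/2)·1 = 7/8
P(good | debt financing) = ((1/2)·1) / (7/8) = (1/2) / (7/8) = 4/7

0.571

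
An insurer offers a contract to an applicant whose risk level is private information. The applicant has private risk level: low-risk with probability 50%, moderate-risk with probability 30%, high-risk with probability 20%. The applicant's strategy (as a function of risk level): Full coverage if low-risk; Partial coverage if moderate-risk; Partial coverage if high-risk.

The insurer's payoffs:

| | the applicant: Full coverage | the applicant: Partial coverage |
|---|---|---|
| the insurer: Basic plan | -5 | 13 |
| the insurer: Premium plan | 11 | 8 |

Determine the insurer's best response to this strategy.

Premium plan

E[Basic plan] = 0.5·(-5) + 0.3·(13) + 0.2·(13) = 4
E[Premium plan] = 0.5·(11) + 0.3·(8) + 0.2·(8) = 9.5
Best response: Premium plan (9.5 is the largest).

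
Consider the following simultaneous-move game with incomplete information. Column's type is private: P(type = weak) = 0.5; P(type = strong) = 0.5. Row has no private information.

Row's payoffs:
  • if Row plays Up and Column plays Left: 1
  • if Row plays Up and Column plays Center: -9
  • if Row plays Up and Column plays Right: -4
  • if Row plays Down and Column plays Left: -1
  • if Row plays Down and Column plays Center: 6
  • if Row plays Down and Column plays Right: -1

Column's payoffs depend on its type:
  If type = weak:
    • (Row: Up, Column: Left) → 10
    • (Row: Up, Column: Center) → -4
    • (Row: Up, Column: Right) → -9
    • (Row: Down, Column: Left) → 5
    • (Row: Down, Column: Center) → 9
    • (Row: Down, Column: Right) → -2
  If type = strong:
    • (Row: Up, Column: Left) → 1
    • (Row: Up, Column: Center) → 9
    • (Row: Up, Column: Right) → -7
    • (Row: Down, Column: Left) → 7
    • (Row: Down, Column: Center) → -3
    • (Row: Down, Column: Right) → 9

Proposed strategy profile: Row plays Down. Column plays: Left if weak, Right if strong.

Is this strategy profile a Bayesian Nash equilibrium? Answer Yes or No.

No

A profile is a BNE iff every type of every player is best-responding given beliefs about the other side.
Row plays Down: E[Down] = 0.5·(-1) + 0.5·(-1) = -1; E[Up] = -1.5. Best-responding. ✓
Column (type weak), facing Down: Left gives 5, Center gives 9, Right gives -2. Proposed Left is not best — profitable deviation exists. ✗
Column (type strong), facing Down: Left gives 7, Center gives -3, Right gives 9. Proposed Right is best. ✓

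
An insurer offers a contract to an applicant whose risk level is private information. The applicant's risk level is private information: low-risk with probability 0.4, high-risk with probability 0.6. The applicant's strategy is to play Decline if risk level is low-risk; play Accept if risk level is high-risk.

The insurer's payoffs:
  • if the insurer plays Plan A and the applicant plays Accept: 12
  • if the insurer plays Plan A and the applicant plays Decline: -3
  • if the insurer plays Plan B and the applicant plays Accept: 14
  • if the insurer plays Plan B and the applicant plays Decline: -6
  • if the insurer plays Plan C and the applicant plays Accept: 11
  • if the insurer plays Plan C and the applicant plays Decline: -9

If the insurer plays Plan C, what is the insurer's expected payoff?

3

E[Plan C] = 0.4·(-9) + 0.6·11 = (-3.6) + 6.6 = 3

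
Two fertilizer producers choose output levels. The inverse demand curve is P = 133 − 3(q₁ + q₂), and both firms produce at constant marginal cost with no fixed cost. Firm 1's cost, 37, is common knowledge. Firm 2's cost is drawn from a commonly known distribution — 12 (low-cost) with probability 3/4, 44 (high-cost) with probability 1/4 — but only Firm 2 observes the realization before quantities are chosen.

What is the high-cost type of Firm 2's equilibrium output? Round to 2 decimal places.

Type-c best response for Firm 2: q₂(c) = (133 − c)/6 − q₁/2.
Firm 1 maximizes expected profit; its first-order condition is 133 − 6q₁ − 3E[q₂] − 37 = 0.
Substituting E[q₂] and solving: E[c₂] = 20, so q₁ = (133 − 2·37 + 20)/9 = 8.77778.
q₂(high-cost) = (133 − 44 − 3·8.77778)/6 = 10.4444.

10.44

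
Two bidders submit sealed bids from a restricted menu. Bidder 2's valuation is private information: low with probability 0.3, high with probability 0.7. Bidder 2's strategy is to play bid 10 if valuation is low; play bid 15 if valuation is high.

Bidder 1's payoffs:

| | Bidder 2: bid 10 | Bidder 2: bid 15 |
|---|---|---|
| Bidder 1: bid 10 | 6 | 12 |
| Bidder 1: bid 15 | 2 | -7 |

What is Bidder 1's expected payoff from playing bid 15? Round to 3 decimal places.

E[bid 15] = 0.3·2 + 0.7·(-7) = 0.6 + (-4.9) = -4.3

-4.300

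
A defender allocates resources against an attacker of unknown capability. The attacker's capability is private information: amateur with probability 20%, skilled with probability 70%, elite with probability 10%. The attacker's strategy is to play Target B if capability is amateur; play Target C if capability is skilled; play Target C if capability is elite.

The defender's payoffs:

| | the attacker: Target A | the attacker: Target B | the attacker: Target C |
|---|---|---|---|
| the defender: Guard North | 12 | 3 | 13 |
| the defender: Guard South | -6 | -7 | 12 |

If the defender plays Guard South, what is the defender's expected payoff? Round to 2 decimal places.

8.20

Take the expectation over the attacker's capability, weighting each type's action by its prior probability.
E[Guard South] = 0.2·(-7) + 0.7·12 + 0.1·12 = (-1.4) + 8.4 + 1.2 = 8.2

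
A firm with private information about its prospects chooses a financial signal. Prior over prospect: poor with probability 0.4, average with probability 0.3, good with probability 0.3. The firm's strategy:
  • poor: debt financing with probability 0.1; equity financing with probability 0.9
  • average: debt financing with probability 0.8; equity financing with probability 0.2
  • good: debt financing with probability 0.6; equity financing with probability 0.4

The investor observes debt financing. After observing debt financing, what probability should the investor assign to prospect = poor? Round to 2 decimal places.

Apply Bayes' rule using the sender's strategy as the likelihood.
P(debt financing) = 0.4·0.1 + 0.3·0.8 + 0.3·0.6 = 0.46
P(poor | debt financing) = (0.4·0.1) / 0.46 = 0.04 / 0.46 = 0.0869565

0.09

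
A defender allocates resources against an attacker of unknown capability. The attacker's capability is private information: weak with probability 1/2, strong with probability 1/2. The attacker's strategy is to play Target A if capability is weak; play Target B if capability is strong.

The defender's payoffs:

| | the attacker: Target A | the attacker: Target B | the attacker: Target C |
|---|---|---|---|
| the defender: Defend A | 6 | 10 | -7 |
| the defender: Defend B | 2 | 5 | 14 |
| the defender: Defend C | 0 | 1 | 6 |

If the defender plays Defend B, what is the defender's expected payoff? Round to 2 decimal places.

E[Defend B] = 1/2·2 + 1/2·5 = 1 + 5/2 = 7/2

3.50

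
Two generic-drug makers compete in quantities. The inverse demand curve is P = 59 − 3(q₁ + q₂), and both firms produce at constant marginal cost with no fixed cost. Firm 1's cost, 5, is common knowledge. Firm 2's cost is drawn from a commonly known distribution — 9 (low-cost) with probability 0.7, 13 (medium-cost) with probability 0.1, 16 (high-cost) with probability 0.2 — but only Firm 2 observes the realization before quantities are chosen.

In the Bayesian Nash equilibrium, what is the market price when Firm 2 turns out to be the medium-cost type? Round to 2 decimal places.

Type-c best response for Firm 2: q₂(c) = (59 − c)/6 − q₁/2.
Firm 1 maximizes expected profit; its first-order condition is 59 − 6q₁ − 3E[q₂] − 5 = 0.
Substituting E[q₂] and solving: E[c₂] = 10.8, so q₁ = (59 − 2·5 + 10.8)/9 = 6.64444.
q₂(medium-cost) = 4.34444, so P = 59 − 3·(6.64444 + 4.34444) = 26.0333.

26.03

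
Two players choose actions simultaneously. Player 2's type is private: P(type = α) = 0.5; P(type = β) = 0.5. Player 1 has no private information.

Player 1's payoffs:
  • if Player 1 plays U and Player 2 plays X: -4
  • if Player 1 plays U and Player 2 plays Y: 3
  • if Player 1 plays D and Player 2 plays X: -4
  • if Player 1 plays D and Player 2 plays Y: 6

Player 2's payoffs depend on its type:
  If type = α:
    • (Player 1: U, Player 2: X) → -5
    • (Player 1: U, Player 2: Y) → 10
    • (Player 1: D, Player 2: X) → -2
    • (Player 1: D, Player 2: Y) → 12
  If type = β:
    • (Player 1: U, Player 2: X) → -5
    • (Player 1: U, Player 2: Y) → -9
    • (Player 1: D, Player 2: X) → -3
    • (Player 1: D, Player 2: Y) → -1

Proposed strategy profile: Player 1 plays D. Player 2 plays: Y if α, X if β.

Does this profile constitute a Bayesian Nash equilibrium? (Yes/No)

No

Player 1 plays D: E[D] = 0.5·(6) + 0.5·(-4) = 1; E[U] = -0.5. Best-responding. ✓
Player 2 (type α), facing D: X gives -2, Y gives 12. Proposed Y is best. ✓
Player 2 (type β), facing D: X gives -3, Y gives -1. Proposed X is not best — profitable deviation exists. ✗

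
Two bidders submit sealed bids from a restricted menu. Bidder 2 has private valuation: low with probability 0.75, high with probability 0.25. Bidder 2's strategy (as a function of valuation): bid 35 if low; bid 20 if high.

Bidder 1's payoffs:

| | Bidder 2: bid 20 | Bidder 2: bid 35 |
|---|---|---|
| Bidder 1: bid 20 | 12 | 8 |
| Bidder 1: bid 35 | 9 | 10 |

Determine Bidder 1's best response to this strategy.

Compute Bidder 1's expected payoff for each action, taking the expectation over Bidder 2's type.
E[bid 20] = 0.75·(8) + 0.25·(12) = 9
E[bid 35] = 0.75·(10) + 0.25·(9) = 9.75
Best response: bid 35 (9.75 is the largest).

bid 35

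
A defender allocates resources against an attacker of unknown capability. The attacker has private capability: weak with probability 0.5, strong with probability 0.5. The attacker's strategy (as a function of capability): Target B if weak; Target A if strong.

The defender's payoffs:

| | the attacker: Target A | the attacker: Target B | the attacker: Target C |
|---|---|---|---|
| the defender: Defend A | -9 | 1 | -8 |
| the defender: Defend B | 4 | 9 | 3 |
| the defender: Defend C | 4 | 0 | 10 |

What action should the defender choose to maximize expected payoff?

Defend B

Compute the defender's expected payoff for each action, taking the expectation over the attacker's type.
E[Defend A] = 0.5·(1) + 0.5·(-9) = -4
E[Defend B] = 0.5·(9) + 0.5·(4) = 6.5
E[Defend C] = 0.5·(0) + 0.5·(4) = 2
Best response: Defend B (6.5 is the largest).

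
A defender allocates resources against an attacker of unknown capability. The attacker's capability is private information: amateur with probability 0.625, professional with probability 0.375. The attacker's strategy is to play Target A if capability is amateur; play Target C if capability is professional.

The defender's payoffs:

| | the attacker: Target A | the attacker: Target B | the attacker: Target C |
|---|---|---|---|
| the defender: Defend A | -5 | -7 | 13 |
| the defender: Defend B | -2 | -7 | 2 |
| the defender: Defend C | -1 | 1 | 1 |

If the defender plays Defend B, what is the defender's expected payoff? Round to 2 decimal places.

Take the expectation over the attacker's capability, weighting each type's action by its prior probability.
E[Defend B] = 0.625·(-2) + 0.375·2 = (-1.25) + 0.75 = -0.5

-0.50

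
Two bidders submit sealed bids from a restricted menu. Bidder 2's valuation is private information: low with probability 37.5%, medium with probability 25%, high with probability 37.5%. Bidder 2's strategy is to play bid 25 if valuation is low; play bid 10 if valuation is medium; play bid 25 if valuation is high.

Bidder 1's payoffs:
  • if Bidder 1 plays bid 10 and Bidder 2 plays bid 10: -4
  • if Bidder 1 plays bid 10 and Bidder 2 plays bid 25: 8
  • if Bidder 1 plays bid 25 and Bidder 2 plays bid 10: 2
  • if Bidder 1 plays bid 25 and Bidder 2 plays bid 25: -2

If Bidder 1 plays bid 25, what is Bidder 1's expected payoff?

-1

E[bid 25] = 0.375·(-2) + 0.25·2 + 0.375·(-2) = (-0.75) + 0.5 + (-0.75) = -1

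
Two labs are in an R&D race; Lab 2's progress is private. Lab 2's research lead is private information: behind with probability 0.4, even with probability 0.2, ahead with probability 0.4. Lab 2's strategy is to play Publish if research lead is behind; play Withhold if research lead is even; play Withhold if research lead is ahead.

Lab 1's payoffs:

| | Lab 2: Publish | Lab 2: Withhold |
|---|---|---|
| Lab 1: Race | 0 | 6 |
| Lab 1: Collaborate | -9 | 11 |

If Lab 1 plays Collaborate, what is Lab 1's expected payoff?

3

E[Collaborate] = 0.4·(-9) + 0.2·11 + 0.4·11 = (-3.6) + 2.2 + 4.4 = 3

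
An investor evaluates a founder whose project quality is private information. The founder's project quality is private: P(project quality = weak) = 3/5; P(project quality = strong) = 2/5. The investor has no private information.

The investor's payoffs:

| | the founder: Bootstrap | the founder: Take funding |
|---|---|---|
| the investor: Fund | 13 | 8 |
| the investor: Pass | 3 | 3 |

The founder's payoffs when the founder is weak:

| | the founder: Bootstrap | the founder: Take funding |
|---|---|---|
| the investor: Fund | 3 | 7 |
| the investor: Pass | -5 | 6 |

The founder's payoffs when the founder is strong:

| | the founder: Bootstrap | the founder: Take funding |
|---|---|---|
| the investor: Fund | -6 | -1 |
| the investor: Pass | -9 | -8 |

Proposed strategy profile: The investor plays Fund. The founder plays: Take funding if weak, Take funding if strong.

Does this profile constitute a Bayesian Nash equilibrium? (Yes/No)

Yes

A profile is a BNE iff every type of every player is best-responding given beliefs about the other side.
The investor plays Fund: E[Fund] = 3/5·(8) + 2/5·(8) = 8; E[Pass] = 3. Best-responding. ✓
The founder (project quality weak), facing Fund: Bootstrap gives 3, Take funding gives 7. Proposed Take funding is best. ✓
The founder (project quality strong), facing Fund: Bootstrap gives -6, Take funding gives -1. Proposed Take funding is best. ✓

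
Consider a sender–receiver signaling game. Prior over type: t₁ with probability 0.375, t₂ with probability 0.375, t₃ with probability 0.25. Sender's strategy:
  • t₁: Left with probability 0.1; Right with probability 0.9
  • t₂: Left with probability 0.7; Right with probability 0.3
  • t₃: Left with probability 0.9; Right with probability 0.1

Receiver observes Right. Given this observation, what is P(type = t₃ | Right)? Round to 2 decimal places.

P(Right) = 0.375·0.9 + 0.375·0.3 + 0.25·0.1 = 0.475
P(t₃ | Right) = (0.25·0.1) / 0.475 = 0.025 / 0.475 = 0.0526316

0.05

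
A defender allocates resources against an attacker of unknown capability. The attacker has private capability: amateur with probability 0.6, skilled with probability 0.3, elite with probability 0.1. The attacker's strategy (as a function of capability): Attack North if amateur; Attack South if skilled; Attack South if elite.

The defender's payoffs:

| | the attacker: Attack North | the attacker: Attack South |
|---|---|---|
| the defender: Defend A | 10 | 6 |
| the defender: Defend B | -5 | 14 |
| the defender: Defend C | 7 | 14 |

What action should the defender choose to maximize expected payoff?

Defend C

E[Defend A] = 0.6·(10) + 0.3·(6) + 0.1·(6) = 8.4
E[Defend B] = 0.6·(-5) + 0.3·(14) + 0.1·(14) = 2.6
E[Defend C] = 0.6·(7) + 0.3·(14) + 0.1·(14) = 9.8
Best response: Defend C (9.8 is the largest).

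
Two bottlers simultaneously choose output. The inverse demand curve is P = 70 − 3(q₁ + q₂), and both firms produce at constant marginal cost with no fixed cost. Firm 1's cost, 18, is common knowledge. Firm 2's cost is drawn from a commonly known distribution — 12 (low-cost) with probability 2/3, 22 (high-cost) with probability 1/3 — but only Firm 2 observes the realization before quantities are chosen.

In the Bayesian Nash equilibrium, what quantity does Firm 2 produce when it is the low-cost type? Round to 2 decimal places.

6.93

Type-c best response for Firm 2: q₂(c) = (70 − c)/6 − q₁/2.
Firm 1 maximizes expected profit; its first-order condition is 70 − 6q₁ − 3E[q₂] − 18 = 0.
Substituting E[q₂] and solving: E[c₂] = 15.3333, so q₁ = (70 − 2·18 + 15.3333)/9 = 5.48148.
q₂(low-cost) = (70 − 12 − 3·5.48148)/6 = 6.92593.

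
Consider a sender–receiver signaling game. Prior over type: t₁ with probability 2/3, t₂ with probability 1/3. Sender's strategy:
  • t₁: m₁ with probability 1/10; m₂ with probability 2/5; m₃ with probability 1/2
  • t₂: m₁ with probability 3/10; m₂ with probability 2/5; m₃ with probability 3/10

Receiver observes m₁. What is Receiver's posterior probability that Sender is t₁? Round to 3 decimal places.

0.400

P(m₁) = (2/3)·(1/10) + (1/3)·(3/10) = 1/6
P(t₁ | m₁) = ((2/3)·(1/10)) / (1/6) = (1/15) / (1/6) = 2/5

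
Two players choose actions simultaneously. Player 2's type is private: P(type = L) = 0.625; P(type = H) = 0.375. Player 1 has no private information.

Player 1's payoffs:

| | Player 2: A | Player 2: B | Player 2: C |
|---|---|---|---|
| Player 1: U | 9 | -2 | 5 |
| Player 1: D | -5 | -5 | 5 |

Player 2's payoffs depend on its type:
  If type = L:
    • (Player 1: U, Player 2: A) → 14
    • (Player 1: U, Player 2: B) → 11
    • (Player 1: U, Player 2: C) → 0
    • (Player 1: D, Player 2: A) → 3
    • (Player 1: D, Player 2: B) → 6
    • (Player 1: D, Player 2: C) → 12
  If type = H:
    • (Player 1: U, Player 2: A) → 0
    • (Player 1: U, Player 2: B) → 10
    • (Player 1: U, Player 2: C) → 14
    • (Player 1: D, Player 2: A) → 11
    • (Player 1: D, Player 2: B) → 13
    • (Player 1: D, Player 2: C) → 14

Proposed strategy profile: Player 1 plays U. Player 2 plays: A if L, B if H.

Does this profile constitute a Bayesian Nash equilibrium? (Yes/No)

Player 1 plays U: E[U] = 0.625·(9) + 0.375·(-2) = 4.875; E[D] = -5. Best-responding. ✓
Player 2 (type L), facing U: A gives 14, B gives 11, C gives 0. Proposed A is best. ✓
Player 2 (type H), facing U: A gives 0, B gives 10, C gives 14. Proposed B is not best — profitable deviation exists. ✗

No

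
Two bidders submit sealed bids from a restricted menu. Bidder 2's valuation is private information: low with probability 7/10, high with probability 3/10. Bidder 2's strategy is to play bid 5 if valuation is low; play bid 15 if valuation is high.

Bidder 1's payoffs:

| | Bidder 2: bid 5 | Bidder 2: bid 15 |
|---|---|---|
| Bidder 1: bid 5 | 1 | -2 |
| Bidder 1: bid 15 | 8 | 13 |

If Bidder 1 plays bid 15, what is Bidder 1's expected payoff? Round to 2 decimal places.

9.50

E[bid 15] = 7/10·8 + 3/10·13 = 28/5 + 39/10 = 19/2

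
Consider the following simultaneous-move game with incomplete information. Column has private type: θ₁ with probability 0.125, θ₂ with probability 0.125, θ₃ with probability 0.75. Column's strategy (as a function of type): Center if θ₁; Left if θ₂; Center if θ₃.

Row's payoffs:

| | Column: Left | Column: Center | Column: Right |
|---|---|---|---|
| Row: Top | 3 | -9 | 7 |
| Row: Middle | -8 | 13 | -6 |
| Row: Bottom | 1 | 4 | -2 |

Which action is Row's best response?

Middle

Compute Row's expected payoff for each action, taking the expectation over Column's type.
E[Top] = 0.125·(-9) + 0.125·(3) + 0.75·(-9) = -7.5
E[Middle] = 0.125·(13) + 0.125·(-8) + 0.75·(13) = 10.375
E[Bottom] = 0.125·(4) + 0.125·(1) + 0.75·(4) = 3.625
Best response: Middle (10.375 is the largest).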